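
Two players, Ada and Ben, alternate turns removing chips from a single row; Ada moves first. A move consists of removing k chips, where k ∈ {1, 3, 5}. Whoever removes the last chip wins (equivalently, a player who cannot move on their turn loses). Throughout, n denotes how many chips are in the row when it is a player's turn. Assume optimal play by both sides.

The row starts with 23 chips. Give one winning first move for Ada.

Remove 1, leaving 22.

Label each position W (a win for the player to move) or L (a loss). A position with no legal move is L; any other position is W exactly when some move reaches an L, and L when every move reaches a W.
n=0: no move → L
n=1: W (go to 0, an L position)
n=2: L (sole option 1(W) is W)
n=3: W (go to 2, an L position)
n=4: L (options 3(W), 1(W) are all W)
n=5: W (go to 4, an L position)
n=6: L (options 5(W), 3(W), 1(W) are all W)
n=7: W (go to 6, an L position)
n=8: L (options 7(W), 5(W), 3(W) are all W)
n=9: W (go to 8, an L position)
n=10: L (options 9(W), 7(W), 5(W) are all W)
n=11: W (go to 10, an L position)
n=12: L (options 11(W), 9(W), 7(W) are all W)
n=13: W (go to 12, an L position)
n=14: L (options 13(W), 11(W), 9(W) are all W)
n=15: W (go to 14, an L position)
n=16: L (options 15(W), 13(W), 11(W) are all W)
n=17: W (go to 16, an L position)
n=18: L (options 17(W), 15(W), 13(W) are all W)
n=19: W (go to 18, an L position)
n=20: L (options 19(W), 17(W), 15(W) are all W)
n=21: W (go to 20, an L position)
n=22: L (options 21(W), 19(W), 17(W) are all W)
n=23: W (go to 22, an L position)
From 23, the L positions reachable in one move are: 22, 20, 18. Any move reaching one of these is winning.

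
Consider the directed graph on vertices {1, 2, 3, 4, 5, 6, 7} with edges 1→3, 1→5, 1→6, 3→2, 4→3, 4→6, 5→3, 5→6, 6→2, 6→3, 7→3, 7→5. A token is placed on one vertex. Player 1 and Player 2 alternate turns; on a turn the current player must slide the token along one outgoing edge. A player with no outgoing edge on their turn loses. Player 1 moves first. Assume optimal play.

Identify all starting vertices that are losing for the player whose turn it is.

Compute win/loss labels from the base case upward. A position with no move is L. Any other position is W if it can reach an L in one move, else L.
Every edge goes from a vertex to one that appears earlier in the order 2, 3, 6, 4, 5, 1, 7, so processing vertices in that order labels each vertex after all of its successors.
2: no outgoing edge → L
3: W (go to 2, an L position)
6: W (go to 2, an L position)
4: L (options 6(W), 3(W) are all W)
5: L (options 6(W), 3(W) are all W)
1: W (go to 5, an L position)
7: W (go to 5, an L position)
The losing starting vertices are exactly the entries labelled L in this table (3 of them).

2, 4, 5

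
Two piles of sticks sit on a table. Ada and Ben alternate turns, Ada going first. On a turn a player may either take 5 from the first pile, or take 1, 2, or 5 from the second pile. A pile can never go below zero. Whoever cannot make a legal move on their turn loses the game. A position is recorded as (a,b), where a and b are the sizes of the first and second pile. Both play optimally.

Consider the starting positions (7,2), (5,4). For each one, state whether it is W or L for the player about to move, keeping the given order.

Compute win/loss labels from the base case upward. A position with no move is L. Any other position is W if it can reach an L in one move, else L.
No move ever increases a pile, so every position that can arise here has a ≤ 7 and b ≤ 4; it is enough to label the cells with 0 ≤ a ≤ 7 and 0 ≤ b ≤ 4.
Every move lowers a or b (never raises either), so fill the grid row by row in increasing a, and left to right within a row: each cell's successors are then already labelled.
      b=0  b=1  b=2  b=3  b=4
a=0:    L    W    W    L    W
a=1:    L    W    W    L    W
a=2:    L    W    W    L    W
a=3:    L    W    W    L    W
a=4:    L    W    W    L    W
a=5:    W    L    W    W    L
a=6:    W    L    W    W    L
a=7:    W    L    W    W    L
Cells with no legal move (terminal, hence L): (0,0), (1,0), (2,0), (3,0), (4,0).
The remaining L cells, each justified by listing all of its moves:
(0,3): →(0,2)(W), (0,1)(W) — all W, so L
(1,3): →(1,2)(W), (1,1)(W) — all W, so L
(2,3): →(2,2)(W), (2,1)(W) — all W, so L
(3,3): →(3,2)(W), (3,1)(W) — all W, so L
(4,3): →(4,2)(W), (4,1)(W) — all W, so L
(5,1): →(0,1)(W), (5,0)(W) — all W, so L
(5,4): →(0,4)(W), (5,3)(W), (5,2)(W) — all W, so L
(6,1): →(1,1)(W), (6,0)(W) — all W, so L
(6,4): →(1,4)(W), (6,3)(W), (6,2)(W) — all W, so L
(7,1): →(2,1)(W), (7,0)(W) — all W, so L
(7,4): →(2,4)(W), (7,3)(W), (7,2)(W) — all W, so L
Every other cell has at least one move into one of the L cells above, so it is W.
(7,2): the move to (7,1) reaches an L cell, so W
(5,4): one of the L cells justified above, so L

(7,2): W, (5,4): L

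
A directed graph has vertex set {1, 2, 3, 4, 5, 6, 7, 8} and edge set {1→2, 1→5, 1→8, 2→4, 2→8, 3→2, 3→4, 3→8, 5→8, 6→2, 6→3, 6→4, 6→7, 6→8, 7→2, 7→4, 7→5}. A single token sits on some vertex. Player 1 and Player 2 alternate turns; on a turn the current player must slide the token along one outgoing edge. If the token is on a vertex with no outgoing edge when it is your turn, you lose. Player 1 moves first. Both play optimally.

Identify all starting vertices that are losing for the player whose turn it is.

4, 8

Use the standard recursion: the mover loses at a terminal position; elsewhere, the mover wins exactly when some move hands the opponent an L position.
Every edge goes from a vertex to one that appears earlier in the order 4, 8, 2, 3, 5, 1, 7, 6, so processing vertices in that order labels each vertex after all of its successors.
4: no outgoing edge → L
8: no outgoing edge → L
2: W (go to 8, an L position)
3: W (go to 8, an L position)
5: W (go to 8, an L position)
1: W (go to 8, an L position)
7: W (go to 4, an L position)
6: W (go to 8, an L position)
Reading off the rows marked L gives the requested list; there are 2 such vertices.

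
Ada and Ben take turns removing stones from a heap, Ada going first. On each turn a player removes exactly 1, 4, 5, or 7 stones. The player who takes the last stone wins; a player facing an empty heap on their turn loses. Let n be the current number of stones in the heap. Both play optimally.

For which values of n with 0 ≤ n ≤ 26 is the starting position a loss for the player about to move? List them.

0, 2, 8, 10, 16, 18, 24, 26

Compute win/loss labels from the base case upward. A position with no move is L. Any other position is W if it can reach an L in one move, else L.
n=0: no move → L
n=1: can move to 0, which is L ⇒ W
n=2: the only move is to 1(W), a W ⇒ L
n=3: can move to 2, which is L ⇒ W
n=4: can move to 0, which is L ⇒ W
n=5: can move to 0, which is L ⇒ W
n=6: can move to 2, which is L ⇒ W
n=7: can move to 2, which is L ⇒ W
n=8: moves to 7(W), 4(W), 3(W), 1(W); every one is W ⇒ L
n=9: can move to 8, which is L ⇒ W
n=10: moves to 9(W), 6(W), 5(W), 3(W); every one is W ⇒ L
n=11: can move to 10, which is L ⇒ W
n=12: can move to 8, which is L ⇒ W
n=13: can move to 8, which is L ⇒ W
n=14: can move to 10, which is L ⇒ W
n=15: can move to 10, which is L ⇒ W
n=16: moves to 15(W), 12(W), 11(W), 9(W); every one is W ⇒ L
n=17: can move to 16, which is L ⇒ W
n=18: moves to 17(W), 14(W), 13(W), 11(W); every one is W ⇒ L
n=19: can move to 18, which is L ⇒ W
n=20: can move to 16, which is L ⇒ W
n=21: can move to 16, which is L ⇒ W
n=22: can move to 18, which is L ⇒ W
n=23: can move to 18, which is L ⇒ W
n=24: moves to 23(W), 20(W), 19(W), 17(W); every one is W ⇒ L
n=25: can move to 24, which is L ⇒ W
n=26: moves to 25(W), 22(W), 21(W), 19(W); every one is W ⇒ L
Reading off the rows marked L gives the requested list; there are 8 such values of n.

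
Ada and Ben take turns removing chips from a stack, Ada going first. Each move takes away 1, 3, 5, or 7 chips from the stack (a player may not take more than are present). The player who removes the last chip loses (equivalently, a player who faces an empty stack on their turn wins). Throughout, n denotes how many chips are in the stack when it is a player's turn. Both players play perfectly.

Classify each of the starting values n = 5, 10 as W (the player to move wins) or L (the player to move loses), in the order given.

Classify positions by backward induction: terminal positions (no move available) are W. From any other position, the mover wins iff some move reaches an L.
n=0: no move; the opponent has just taken the last chip and therefore loses → W
n=1: L (sole option 0(W) is W)
n=2: W (go to 1, an L position)
n=3: L (options 2(W), 0(W) are all W)
n=4: W (go to 3, an L position)
n=5: L (options 4(W), 2(W), 0(W) are all W)
n=6: W (go to 5, an L position)
n=7: L (options 6(W), 4(W), 2(W), 0(W) are all W)
n=8: W (go to 7, an L position)
n=9: L (options 8(W), 6(W), 4(W), 2(W) are all W)
n=10: W (go to 9, an L position)

5: L, 10: W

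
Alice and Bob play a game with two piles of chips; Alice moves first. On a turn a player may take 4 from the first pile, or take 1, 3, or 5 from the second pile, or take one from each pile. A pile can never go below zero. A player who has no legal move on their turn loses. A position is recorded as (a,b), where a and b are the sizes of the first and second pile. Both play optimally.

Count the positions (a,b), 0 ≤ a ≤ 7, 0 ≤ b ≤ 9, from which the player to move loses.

35

Work bottom-up. With no move the player to move loses. Otherwise the position is W if at least one move leads to an L position for the opponent, and L if every move leads to a W.
Every move lowers a or b (never raises either), so fill the grid row by row in increasing a, and left to right within a row: each cell's successors are then already labelled.
      b=0  b=1  b=2  b=3  b=4  b=5  b=6  b=7  b=8  b=9
a=0:    L    W    L    W    L    W    L    W    L    W
a=1:    L    W    L    W    L    W    L    W    L    W
a=2:    L    W    L    W    L    W    L    W    L    W
a=3:    L    W    L    W    L    W    L    W    L    W
a=4:    W    W    W    W    W    W    W    W    W    W
a=5:    W    L    W    L    W    L    W    L    W    L
a=6:    W    L    W    L    W    L    W    L    W    L
a=7:    W    L    W    L    W    L    W    L    W    L
Cells with no legal move (terminal, hence L): (0,0), (1,0), (2,0), (3,0).
The remaining L cells, each justified by listing all of its moves:
(0,2): only reaches (0,1)(W), which is W → L
(0,4): only reaches (0,3)(W), (0,1)(W), all W → L
(0,6): only reaches (0,5)(W), (0,3)(W), (0,1)(W), all W → L
(0,8): only reaches (0,7)(W), (0,5)(W), (0,3)(W), all W → L
(1,2): only reaches (1,1)(W), (0,1)(W), all W → L
(1,4): only reaches (1,3)(W), (1,1)(W), (0,3)(W), all W → L
(1,6): only reaches (1,5)(W), (1,3)(W), (1,1)(W), (0,5)(W), all W → L
(1,8): only reaches (1,7)(W), (1,5)(W), (1,3)(W), (0,7)(W), all W → L
(2,2): only reaches (2,1)(W), (1,1)(W), all W → L
(2,4): only reaches (2,3)(W), (2,1)(W), (1,3)(W), all W → L
(2,6): only reaches (2,5)(W), (2,3)(W), (2,1)(W), (1,5)(W), all W → L
(2,8): only reaches (2,7)(W), (2,5)(W), (2,3)(W), (1,7)(W), all W → L
(3,2): only reaches (3,1)(W), (2,1)(W), all W → L
(3,4): only reaches (3,3)(W), (3,1)(W), (2,3)(W), all W → L
(3,6): only reaches (3,5)(W), (3,3)(W), (3,1)(W), (2,5)(W), all W → L
(3,8): only reaches (3,7)(W), (3,5)(W), (3,3)(W), (2,7)(W), all W → L
(5,1): only reaches (1,1)(W), (5,0)(W), (4,0)(W), all W → L
(5,3): only reaches (1,3)(W), (5,2)(W), (5,0)(W), (4,2)(W), all W → L
(5,5): only reaches (1,5)(W), (5,4)(W), (5,2)(W), (5,0)(W), (4,4)(W), all W → L
(5,7): only reaches (1,7)(W), (5,6)(W), (5,4)(W), (5,2)(W), (4,6)(W), all W → L
(5,9): only reaches (1,9)(W), (5,8)(W), (5,6)(W), (5,4)(W), (4,8)(W), all W → L
(6,1): only reaches (2,1)(W), (6,0)(W), (5,0)(W), all W → L
(6,3): only reaches (2,3)(W), (6,2)(W), (6,0)(W), (5,2)(W), all W → L
(6,5): only reaches (2,5)(W), (6,4)(W), (6,2)(W), (6,0)(W), (5,4)(W), all W → L
(6,7): only reaches (2,7)(W), (6,6)(W), (6,4)(W), (6,2)(W), (5,6)(W), all W → L
(6,9): only reaches (2,9)(W), (6,8)(W), (6,6)(W), (6,4)(W), (5,8)(W), all W → L
(7,1): only reaches (3,1)(W), (7,0)(W), (6,0)(W), all W → L
(7,3): only reaches (3,3)(W), (7,2)(W), (7,0)(W), (6,2)(W), all W → L
(7,5): only reaches (3,5)(W), (7,4)(W), (7,2)(W), (7,0)(W), (6,4)(W), all W → L
(7,7): only reaches (3,7)(W), (7,6)(W), (7,4)(W), (7,2)(W), (6,6)(W), all W → L
(7,9): only reaches (3,9)(W), (7,8)(W), (7,6)(W), (7,4)(W), (6,8)(W), all W → L
Every other cell has at least one move into one of the L cells above, so it is W.
L cells per row: a=0: 5, a=1: 5, a=2: 5, a=3: 5, a=4: 0, a=5: 5, a=6: 5, a=7: 5; total 35.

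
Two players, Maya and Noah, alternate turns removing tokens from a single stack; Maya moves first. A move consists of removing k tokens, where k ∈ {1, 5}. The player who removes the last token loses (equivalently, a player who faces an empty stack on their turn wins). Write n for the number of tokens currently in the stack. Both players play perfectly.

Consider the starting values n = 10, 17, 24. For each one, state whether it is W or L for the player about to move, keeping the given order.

10: W, 17: L, 24: W

Classify positions by backward induction: terminal positions (no move available) are W. From any other position, the mover wins iff some move reaches an L.
n=0: no move; the opponent has just taken the last token and therefore loses → W
n=1: the only move is to 0(W), a W ⇒ L
n=2: can move to 1, which is L ⇒ W
n=3: the only move is to 2(W), a W ⇒ L
n=4: can move to 3, which is L ⇒ W
n=5: moves to 4(W), 0(W); every one is W ⇒ L
n=6: can move to 5, which is L ⇒ W
n=7: moves to 6(W), 2(W); every one is W ⇒ L
n=8: can move to 7, which is L ⇒ W
n=9: moves to 8(W), 4(W); every one is W ⇒ L
n=10: can move to 9, which is L ⇒ W
n=11: moves to 10(W), 6(W); every one is W ⇒ L
n=12: can move to 11, which is L ⇒ W
n=13: moves to 12(W), 8(W); every one is W ⇒ L
n=14: can move to 13, which is L ⇒ W
n=15: moves to 14(W), 10(W); every one is W ⇒ L
n=16: can move to 15, which is L ⇒ W
n=17: moves to 16(W), 12(W); every one is W ⇒ L
n=18: can move to 17, which is L ⇒ W
n=19: moves to 18(W), 14(W); every one is W ⇒ L
n=20: can move to 19, which is L ⇒ W
n=21: moves to 20(W), 16(W); every one is W ⇒ L
n=22: can move to 21, which is L ⇒ W
n=23: moves to 22(W), 18(W); every one is W ⇒ L
n=24: can move to 23, which is L ⇒ W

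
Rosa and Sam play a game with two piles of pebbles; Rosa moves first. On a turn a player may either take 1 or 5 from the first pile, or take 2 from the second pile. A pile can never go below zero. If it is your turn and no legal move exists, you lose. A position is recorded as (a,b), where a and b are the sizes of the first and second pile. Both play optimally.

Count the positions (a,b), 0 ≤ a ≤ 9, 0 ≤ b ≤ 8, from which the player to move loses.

45

Label each position W (a win for the player to move) or L (a loss). A position with no legal move is L; any other position is W exactly when some move reaches an L, and L when every move reaches a W.
Every move lowers a or b (never raises either), so fill the grid row by row in increasing a, and left to right within a row: each cell's successors are then already labelled.
      b=0  b=1  b=2  b=3  b=4  b=5  b=6  b=7  b=8
a=0:    L    L    W    W    L    L    W    W    L
a=1:    W    W    L    L    W    W    L    L    W
a=2:    L    L    W    W    L    L    W    W    L
a=3:    W    W    L    L    W    W    L    L    W
a=4:    L    L    W    W    L    L    W    W    L
a=5:    W    W    L    L    W    W    L    L    W
a=6:    L    L    W    W    L    L    W    W    L
a=7:    W    W    L    L    W    W    L    L    W
a=8:    L    L    W    W    L    L    W    W    L
a=9:    W    W    L    L    W    W    L    L    W
Cells with no legal move (terminal, hence L): (0,0), (0,1).
The remaining L cells, each justified by listing all of its moves:
(0,4): only reaches (0,2)(W), which is W → L
(0,5): only reaches (0,3)(W), which is W → L
(0,8): only reaches (0,6)(W), which is W → L
(1,2): only reaches (0,2)(W), (1,0)(W), all W → L
(1,3): only reaches (0,3)(W), (1,1)(W), all W → L
(1,6): only reaches (0,6)(W), (1,4)(W), all W → L
(1,7): only reaches (0,7)(W), (1,5)(W), all W → L
(2,0): only reaches (1,0)(W), which is W → L
(2,1): only reaches (1,1)(W), which is W → L
(2,4): only reaches (1,4)(W), (2,2)(W), all W → L
(2,5): only reaches (1,5)(W), (2,3)(W), all W → L
(2,8): only reaches (1,8)(W), (2,6)(W), all W → L
(3,2): only reaches (2,2)(W), (3,0)(W), all W → L
(3,3): only reaches (2,3)(W), (3,1)(W), all W → L
(3,6): only reaches (2,6)(W), (3,4)(W), all W → L
(3,7): only reaches (2,7)(W), (3,5)(W), all W → L
(4,0): only reaches (3,0)(W), which is W → L
(4,1): only reaches (3,1)(W), which is W → L
(4,4): only reaches (3,4)(W), (4,2)(W), all W → L
(4,5): only reaches (3,5)(W), (4,3)(W), all W → L
(4,8): only reaches (3,8)(W), (4,6)(W), all W → L
(5,2): only reaches (4,2)(W), (0,2)(W), (5,0)(W), all W → L
(5,3): only reaches (4,3)(W), (0,3)(W), (5,1)(W), all W → L
(5,6): only reaches (4,6)(W), (0,6)(W), (5,4)(W), all W → L
(5,7): only reaches (4,7)(W), (0,7)(W), (5,5)(W), all W → L
(6,0): only reaches (5,0)(W), (1,0)(W), all W → L
(6,1): only reaches (5,1)(W), (1,1)(W), all W → L
(6,4): only reaches (5,4)(W), (1,4)(W), (6,2)(W), all W → L
(6,5): only reaches (5,5)(W), (1,5)(W), (6,3)(W), all W → L
(6,8): only reaches (5,8)(W), (1,8)(W), (6,6)(W), all W → L
(7,2): only reaches (6,2)(W), (2,2)(W), (7,0)(W), all W → L
(7,3): only reaches (6,3)(W), (2,3)(W), (7,1)(W), all W → L
(7,6): only reaches (6,6)(W), (2,6)(W), (7,4)(W), all W → L
(7,7): only reaches (6,7)(W), (2,7)(W), (7,5)(W), all W → L
(8,0): only reaches (7,0)(W), (3,0)(W), all W → L
(8,1): only reaches (7,1)(W), (3,1)(W), all W → L
(8,4): only reaches (7,4)(W), (3,4)(W), (8,2)(W), all W → L
(8,5): only reaches (7,5)(W), (3,5)(W), (8,3)(W), all W → L
(8,8): only reaches (7,8)(W), (3,8)(W), (8,6)(W), all W → L
(9,2): only reaches (8,2)(W), (4,2)(W), (9,0)(W), all W → L
(9,3): only reaches (8,3)(W), (4,3)(W), (9,1)(W), all W → L
(9,6): only reaches (8,6)(W), (4,6)(W), (9,4)(W), all W → L
(9,7): only reaches (8,7)(W), (4,7)(W), (9,5)(W), all W → L
Every other cell has at least one move into one of the L cells above, so it is W.
L cells per row: a=0: 5, a=1: 4, a=2: 5, a=3: 4, a=4: 5, a=5: 4, a=6: 5, a=7: 4, a=8: 5, a=9: 4; total 45.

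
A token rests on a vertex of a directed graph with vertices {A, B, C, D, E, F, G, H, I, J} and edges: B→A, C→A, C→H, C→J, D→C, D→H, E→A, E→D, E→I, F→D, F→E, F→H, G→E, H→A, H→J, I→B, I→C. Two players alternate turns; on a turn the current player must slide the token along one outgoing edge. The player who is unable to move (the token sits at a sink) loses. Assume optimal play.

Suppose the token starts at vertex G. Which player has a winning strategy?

The second player wins.

Classify positions by backward induction: terminal positions (no move available) are L. From any other position, the mover wins iff some move reaches an L.
Every edge goes from a vertex to one that appears earlier in the order A, J, H, C, B, I, D, E, F, G, so processing vertices in that order labels each vertex after all of its successors.
A: no outgoing edge → L
J: no outgoing edge → L
H: W (go to J, an L position)
C: W (go to J, an L position)
B: W (go to A, an L position)
I: L (options B(W), C(W) are all W)
D: L (options C(W), H(W) are all W)
E: W (go to D, an L position)
F: W (go to D, an L position)
G: L (sole option E(W) is W)
Every move from G reaches a W position, so the mover loses.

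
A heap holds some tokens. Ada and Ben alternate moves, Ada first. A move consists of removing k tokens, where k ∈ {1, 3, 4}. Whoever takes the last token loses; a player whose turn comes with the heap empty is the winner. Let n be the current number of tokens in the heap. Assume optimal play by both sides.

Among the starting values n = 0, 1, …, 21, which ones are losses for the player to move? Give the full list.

Build the W/L table. Terminal = W. A non-terminal position is W if it has a move to some L; otherwise it is L.
n=0: no move; the opponent has just taken the last token and therefore loses → W
n=1: only reaches 0(W), which is W → L
n=2: reaches L-position 1 → W
n=3: only reaches 2(W), 0(W), all W → L
n=4: reaches L-position 3 → W
n=5: reaches L-position 1 → W
n=6: reaches L-position 3 → W
n=7: reaches L-position 3 → W
n=8: only reaches 7(W), 5(W), 4(W), all W → L
n=9: reaches L-position 8 → W
n=10: only reaches 9(W), 7(W), 6(W), all W → L
n=11: reaches L-position 10 → W
n=12: reaches L-position 8 → W
n=13: reaches L-position 10 → W
n=14: reaches L-position 10 → W
n=15: only reaches 14(W), 12(W), 11(W), all W → L
n=16: reaches L-position 15 → W
n=17: only reaches 16(W), 14(W), 13(W), all W → L
n=18: reaches L-position 17 → W
n=19: reaches L-position 15 → W
n=20: reaches L-position 17 → W
n=21: reaches L-position 17 → W
Reading off the rows marked L gives the requested list; there are 6 such values of n.

1, 3, 8, 10, 15, 17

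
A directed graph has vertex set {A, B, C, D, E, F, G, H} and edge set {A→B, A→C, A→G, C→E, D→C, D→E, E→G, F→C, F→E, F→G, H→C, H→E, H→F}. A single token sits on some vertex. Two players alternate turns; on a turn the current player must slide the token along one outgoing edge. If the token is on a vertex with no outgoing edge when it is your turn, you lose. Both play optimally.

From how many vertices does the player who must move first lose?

Build the W/L table. Terminal = L. A non-terminal position is W if it has a move to some L; otherwise it is L.
Every edge goes from a vertex to one that appears earlier in the order G, B, E, C, F, H, A, D, so processing vertices in that order labels each vertex after all of its successors.
G: no outgoing edge → L
B: no outgoing edge → L
E: reaches L-position G → W
C: only reaches E(W), which is W → L
F: reaches L-position C → W
H: reaches L-position C → W
A: reaches L-position C → W
D: reaches L-position C → W
The L vertices are B, C, G; that is 3 in all.

3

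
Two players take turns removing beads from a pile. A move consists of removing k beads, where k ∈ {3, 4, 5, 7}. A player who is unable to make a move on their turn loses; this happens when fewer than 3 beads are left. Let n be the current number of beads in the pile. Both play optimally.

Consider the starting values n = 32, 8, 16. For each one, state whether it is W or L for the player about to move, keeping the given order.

32: L, 8: W, 16: W

Classify positions by backward induction: terminal positions (no move available) are L. From any other position, the mover wins iff some move reaches an L.
n=0: no move → L
n=1: no move → L
n=2: no move → L
n=3: can move to 0, which is L ⇒ W
n=4: can move to 1, which is L ⇒ W
n=5: can move to 2, which is L ⇒ W
n=6: can move to 2, which is L ⇒ W
n=7: can move to 2, which is L ⇒ W
n=8: can move to 1, which is L ⇒ W
n=9: can move to 2, which is L ⇒ W
n=10: moves to 7(W), 6(W), 5(W), 3(W); every one is W ⇒ L
n=11: moves to 8(W), 7(W), 6(W), 4(W); every one is W ⇒ L
n=12: moves to 9(W), 8(W), 7(W), 5(W); every one is W ⇒ L
n=13: can move to 10, which is L ⇒ W
n=14: can move to 11, which is L ⇒ W
n=15: can move to 12, which is L ⇒ W
n=16: can move to 12, which is L ⇒ W
n=17: can move to 12, which is L ⇒ W
n=18: can move to 11, which is L ⇒ W
n=19: can move to 12, which is L ⇒ W
n=20: moves to 17(W), 16(W), 15(W), 13(W); every one is W ⇒ L
n=21: moves to 18(W), 17(W), 16(W), 14(W); every one is W ⇒ L
n=22: moves to 19(W), 18(W), 17(W), 15(W); every one is W ⇒ L
n=23: can move to 20, which is L ⇒ W
n=24: can move to 21, which is L ⇒ W
n=25: can move to 22, which is L ⇒ W
n=26: can move to 22, which is L ⇒ W
n=27: can move to 22, which is L ⇒ W
n=28: can move to 21, which is L ⇒ W
n=29: can move to 22, which is L ⇒ W
n=30: moves to 27(W), 26(W), 25(W), 23(W); every one is W ⇒ L
n=31: moves to 28(W), 27(W), 26(W), 24(W); every one is W ⇒ L
n=32: moves to 29(W), 28(W), 27(W), 25(W); every one is W ⇒ L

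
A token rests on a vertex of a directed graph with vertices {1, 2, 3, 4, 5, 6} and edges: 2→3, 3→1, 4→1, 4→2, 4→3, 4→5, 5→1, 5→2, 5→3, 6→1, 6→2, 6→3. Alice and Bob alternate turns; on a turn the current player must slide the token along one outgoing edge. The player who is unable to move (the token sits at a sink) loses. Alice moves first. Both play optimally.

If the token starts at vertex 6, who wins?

Alice wins.

Label each position W (a win for the player to move) or L (a loss). A position with no legal move is L; any other position is W exactly when some move reaches an L, and L when every move reaches a W.
Every edge goes from a vertex to one that appears earlier in the order 1, 3, 2, 6, 5, 4, so processing vertices in that order labels each vertex after all of its successors.
1: no outgoing edge → L
3: →1(L), so W
2: →3(W) only, which is W, so L
6: →2(L), so W
5: →2(L), so W
4: →2(L), so W
The starting position 6 is W: Alice should move to 2, handing over an L position.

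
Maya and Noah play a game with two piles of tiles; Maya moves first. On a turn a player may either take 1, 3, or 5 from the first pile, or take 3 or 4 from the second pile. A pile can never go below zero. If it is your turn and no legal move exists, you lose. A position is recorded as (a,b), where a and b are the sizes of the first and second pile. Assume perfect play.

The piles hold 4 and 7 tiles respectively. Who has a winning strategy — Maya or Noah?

Compute win/loss labels from the base case upward. A position with no move is L. Any other position is W if it can reach an L in one move, else L.
No move ever increases a pile, so every position that can arise here has a ≤ 4 and b ≤ 7; it is enough to label the cells with 0 ≤ a ≤ 4 and 0 ≤ b ≤ 7.
Every move lowers a or b (never raises either), so fill the grid row by row in increasing a, and left to right within a row: each cell's successors are then already labelled.
      b=0  b=1  b=2  b=3  b=4  b=5  b=6  b=7
a=0:    L    L    L    W    W    W    W    L
a=1:    W    W    W    L    L    L    W    W
a=2:    L    L    L    W    W    W    W    L
a=3:    W    W    W    L    L    L    W    W
a=4:    L    L    L    W    W    W    W    L
Cells with no legal move (terminal, hence L): (0,0), (0,1), (0,2).
The remaining L cells, each justified by listing all of its moves:
(0,7): moves to (0,4)(W), (0,3)(W); every one is W ⇒ L
(1,3): moves to (0,3)(W), (1,0)(W); every one is W ⇒ L
(1,4): moves to (0,4)(W), (1,1)(W), (1,0)(W); every one is W ⇒ L
(1,5): moves to (0,5)(W), (1,2)(W), (1,1)(W); every one is W ⇒ L
(2,0): the only move is to (1,0)(W), a W ⇒ L
(2,1): the only move is to (1,1)(W), a W ⇒ L
(2,2): the only move is to (1,2)(W), a W ⇒ L
(2,7): moves to (1,7)(W), (2,4)(W), (2,3)(W); every one is W ⇒ L
(3,3): moves to (2,3)(W), (0,3)(W), (3,0)(W); every one is W ⇒ L
(3,4): moves to (2,4)(W), (0,4)(W), (3,1)(W), (3,0)(W); every one is W ⇒ L
(3,5): moves to (2,5)(W), (0,5)(W), (3,2)(W), (3,1)(W); every one is W ⇒ L
(4,0): moves to (3,0)(W), (1,0)(W); every one is W ⇒ L
(4,1): moves to (3,1)(W), (1,1)(W); every one is W ⇒ L
(4,2): moves to (3,2)(W), (1,2)(W); every one is W ⇒ L
(4,7): moves to (3,7)(W), (1,7)(W), (4,4)(W), (4,3)(W); every one is W ⇒ L
Every other cell has at least one move into one of the L cells above, so it is W.
Every move from (4,7) reaches a W position, so the mover loses.

Noah wins.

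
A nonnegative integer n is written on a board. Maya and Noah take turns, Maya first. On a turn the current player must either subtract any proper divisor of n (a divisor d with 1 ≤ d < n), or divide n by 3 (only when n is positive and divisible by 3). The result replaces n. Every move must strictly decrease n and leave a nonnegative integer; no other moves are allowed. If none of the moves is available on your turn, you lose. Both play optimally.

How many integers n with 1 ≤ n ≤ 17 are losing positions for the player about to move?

Classify positions by backward induction: terminal positions (no move available) are L. From any other position, the mover wins iff some move reaches an L.
n=0: no move → L
n=1: no move → L
n=2: reaches L-position 1 → W
n=3: reaches L-position 1 → W
n=4: only reaches 2(W), 3(W), all W → L
n=5: reaches L-position 4 → W
n=6: reaches L-position 4 → W
n=7: only reaches 6(W), which is W → L
n=8: reaches L-position 4 → W
n=9: only reaches 3(W), 6(W), 8(W), all W → L
n=10: reaches L-position 9 → W
n=11: only reaches 10(W), which is W → L
n=12: reaches L-position 4 → W
n=13: only reaches 12(W), which is W → L
n=14: reaches L-position 7 → W
n=15: only reaches 5(W), 10(W), 12(W), 14(W), all W → L
n=16: reaches L-position 15 → W
n=17: only reaches 16(W), which is W → L
L entries with 1 ≤ n ≤ 17 (n=0 is outside the asked range and is not counted): n = 1, 4, 7, 9, 11, 13, 15, 17; that makes 8.

8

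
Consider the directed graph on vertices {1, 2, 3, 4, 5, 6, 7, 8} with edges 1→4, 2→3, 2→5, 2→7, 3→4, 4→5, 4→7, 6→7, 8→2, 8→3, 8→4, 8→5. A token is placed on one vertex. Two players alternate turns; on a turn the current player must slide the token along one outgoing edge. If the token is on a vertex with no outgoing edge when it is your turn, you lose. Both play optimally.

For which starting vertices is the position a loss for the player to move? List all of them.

Build the W/L table. Terminal = L. A non-terminal position is W if it has a move to some L; otherwise it is L.
Every edge goes from a vertex to one that appears earlier in the order 5, 7, 4, 3, 2, 8, 1, 6, so processing vertices in that order labels each vertex after all of its successors.
5: no outgoing edge → L
7: no outgoing edge → L
4: W (go to 7, an L position)
3: L (sole option 4(W) is W)
2: W (go to 3, an L position)
8: W (go to 3, an L position)
1: L (sole option 4(W) is W)
6: W (go to 7, an L position)
The losing starting vertices are exactly the entries labelled L in this table (4 of them).

1, 3, 5, 7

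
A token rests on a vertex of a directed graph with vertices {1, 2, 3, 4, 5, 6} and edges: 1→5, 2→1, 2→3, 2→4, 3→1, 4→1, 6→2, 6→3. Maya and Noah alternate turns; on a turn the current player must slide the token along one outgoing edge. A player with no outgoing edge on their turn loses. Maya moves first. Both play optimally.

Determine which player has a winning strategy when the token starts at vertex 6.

Compute win/loss labels from the base case upward. A position with no move is L. Any other position is W if it can reach an L in one move, else L.
Every edge goes from a vertex to one that appears earlier in the order 5, 1, 4, 3, 2, 6, so processing vertices in that order labels each vertex after all of its successors.
5: no outgoing edge → L
1: W (go to 5, an L position)
4: L (sole option 1(W) is W)
3: L (sole option 1(W) is W)
2: W (go to 3, an L position)
6: W (go to 3, an L position)
The starting position 6 is W: Maya should move to 3, handing over an L position.

Maya wins.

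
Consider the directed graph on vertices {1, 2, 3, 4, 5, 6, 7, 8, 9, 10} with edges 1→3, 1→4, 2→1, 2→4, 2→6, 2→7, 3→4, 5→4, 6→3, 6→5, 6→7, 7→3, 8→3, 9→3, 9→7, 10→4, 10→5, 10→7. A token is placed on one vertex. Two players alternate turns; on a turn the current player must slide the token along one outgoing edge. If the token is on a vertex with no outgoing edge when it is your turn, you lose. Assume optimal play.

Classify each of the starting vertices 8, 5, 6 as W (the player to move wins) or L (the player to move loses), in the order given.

Positions with no move are L. A position that does have a move is losing for the player to move precisely when every available move leads to a winning position for the opponent. Fill in the labels:
Every edge goes from a vertex to one that appears earlier in the order 4, 3, 1, 5, 7, 9, 8, 10, 6, 2, so processing vertices in that order labels each vertex after all of its successors.
4: no outgoing edge → L
3: can move to 4, which is L ⇒ W
1: can move to 4, which is L ⇒ W
5: can move to 4, which is L ⇒ W
7: the only move is to 3(W), a W ⇒ L
9: can move to 7, which is L ⇒ W
8: the only move is to 3(W), a W ⇒ L
10: can move to 7, which is L ⇒ W
6: can move to 7, which is L ⇒ W
2: can move to 7, which is L ⇒ W

8: L, 5: W, 6: W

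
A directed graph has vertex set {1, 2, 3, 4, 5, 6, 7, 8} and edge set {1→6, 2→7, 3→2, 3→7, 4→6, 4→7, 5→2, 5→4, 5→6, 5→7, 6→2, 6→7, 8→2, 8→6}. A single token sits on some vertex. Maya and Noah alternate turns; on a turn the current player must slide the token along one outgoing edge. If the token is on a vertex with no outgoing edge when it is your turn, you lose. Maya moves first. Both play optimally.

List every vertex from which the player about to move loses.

Label each position W (a win for the player to move) or L (a loss). A position with no legal move is L; any other position is W exactly when some move reaches an L, and L when every move reaches a W.
Every edge goes from a vertex to one that appears earlier in the order 7, 2, 6, 3, 4, 8, 5, 1, so processing vertices in that order labels each vertex after all of its successors.
7: no outgoing edge → L
2: →7(L), so W
6: →7(L), so W
3: →7(L), so W
4: →7(L), so W
8: →6(W), 2(W) — all W, so L
5: →7(L), so W
1: →6(W) only, which is W, so L
The losing starting vertices are exactly the entries labelled L in this table (3 of them).

1, 7, 8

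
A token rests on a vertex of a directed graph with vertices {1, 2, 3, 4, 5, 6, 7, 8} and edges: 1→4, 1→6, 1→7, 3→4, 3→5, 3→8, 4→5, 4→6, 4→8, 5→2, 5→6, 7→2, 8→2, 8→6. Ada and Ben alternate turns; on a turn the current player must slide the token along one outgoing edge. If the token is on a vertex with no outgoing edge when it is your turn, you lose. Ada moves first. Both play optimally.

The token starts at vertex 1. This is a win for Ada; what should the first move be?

Move to 6.

Positions with no move are L. A position that does have a move is losing for the player to move precisely when every available move leads to a winning position for the opponent. Fill in the labels:
Every edge goes from a vertex to one that appears earlier in the order 6, 2, 8, 7, 5, 4, 3, 1, so processing vertices in that order labels each vertex after all of its successors.
6: no outgoing edge → L
2: no outgoing edge → L
8: →2(L), so W
7: →2(L), so W
5: →2(L), so W
4: →6(L), so W
3: →4(W), 5(W), 8(W) — all W, so L
1: →6(L), so W
From 1, the L positions reachable in one move are: 6.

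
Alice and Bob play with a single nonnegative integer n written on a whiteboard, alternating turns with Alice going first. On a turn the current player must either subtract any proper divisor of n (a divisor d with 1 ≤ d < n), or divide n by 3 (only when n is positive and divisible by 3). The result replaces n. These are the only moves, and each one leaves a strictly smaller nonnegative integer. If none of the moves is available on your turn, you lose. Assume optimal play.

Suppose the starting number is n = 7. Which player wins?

Bob wins.

Classify positions by backward induction: terminal positions (no move available) are L. From any other position, the mover wins iff some move reaches an L.
n=0: no move → L
n=1: no move → L
n=2: →1(L), so W
n=3: →1(L), so W
n=4: →2(W), 3(W) — all W, so L
n=5: →4(L), so W
n=6: →4(L), so W
n=7: →6(W) only, which is W, so L
The starting position 7 is L: whatever Alice does, the opponent receives a W position.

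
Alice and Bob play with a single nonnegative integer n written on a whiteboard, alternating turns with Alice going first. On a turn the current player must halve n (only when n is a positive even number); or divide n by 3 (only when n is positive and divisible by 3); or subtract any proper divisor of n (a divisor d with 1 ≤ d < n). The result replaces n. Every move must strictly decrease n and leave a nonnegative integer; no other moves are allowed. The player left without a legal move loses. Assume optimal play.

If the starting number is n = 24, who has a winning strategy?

Label each position W (a win for the player to move) or L (a loss). A position with no legal move is L; any other position is W exactly when some move reaches an L, and L when every move reaches a W.
n=0: no move → L
n=1: no move → L
n=2: W (go to 1, an L position)
n=3: W (go to 1, an L position)
n=4: L (options 2(W), 3(W) are all W)
n=5: W (go to 4, an L position)
n=6: W (go to 4, an L position)
n=7: L (sole option 6(W) is W)
n=8: W (go to 4, an L position)
n=9: L (options 3(W), 6(W), 8(W) are all W)
n=10: W (go to 9, an L position)
n=11: L (sole option 10(W) is W)
n=12: W (go to 4, an L position)
n=13: L (sole option 12(W) is W)
n=14: W (go to 7, an L position)
n=15: L (options 5(W), 10(W), 12(W), 14(W) are all W)
n=16: W (go to 15, an L position)
n=17: L (sole option 16(W) is W)
n=18: W (go to 9, an L position)
n=19: L (sole option 18(W) is W)
n=20: W (go to 15, an L position)
n=21: W (go to 7, an L position)
n=22: W (go to 11, an L position)
n=23: L (sole option 22(W) is W)
n=24: W (go to 23, an L position)
From 24 Alice can move to 23, reaching an L position.

Alice wins.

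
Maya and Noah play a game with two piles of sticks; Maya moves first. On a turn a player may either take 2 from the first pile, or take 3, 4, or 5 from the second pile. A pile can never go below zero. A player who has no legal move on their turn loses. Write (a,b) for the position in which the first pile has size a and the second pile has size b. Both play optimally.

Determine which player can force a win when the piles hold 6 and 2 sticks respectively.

Label each position W (a win for the player to move) or L (a loss). A position with no legal move is L; any other position is W exactly when some move reaches an L, and L when every move reaches a W.
No move ever increases a pile, so every position that can arise here has a ≤ 6 and b ≤ 2; it is enough to label the cells with 0 ≤ a ≤ 6 and 0 ≤ b ≤ 2.
Every move lowers a or b (never raises either), so fill the grid row by row in increasing a, and left to right within a row: each cell's successors are then already labelled.
      b=0  b=1  b=2
a=0:    L    L    L
a=1:    L    L    L
a=2:    W    W    W
a=3:    W    W    W
a=4:    L    L    L
a=5:    L    L    L
a=6:    W    W    W
Cells with no legal move (terminal, hence L): (0,0), (0,1), (0,2), (1,0), (1,1), (1,2).
The remaining L cells, each justified by listing all of its moves:
(4,0): L (sole option (2,0)(W) is W)
(4,1): L (sole option (2,1)(W) is W)
(4,2): L (sole option (2,2)(W) is W)
(5,0): L (sole option (3,0)(W) is W)
(5,1): L (sole option (3,1)(W) is W)
(5,2): L (sole option (3,2)(W) is W)
Every other cell has at least one move into one of the L cells above, so it is W.
The starting position (6,2) is W: Maya should move to (4,2), handing over an L position.

Maya wins.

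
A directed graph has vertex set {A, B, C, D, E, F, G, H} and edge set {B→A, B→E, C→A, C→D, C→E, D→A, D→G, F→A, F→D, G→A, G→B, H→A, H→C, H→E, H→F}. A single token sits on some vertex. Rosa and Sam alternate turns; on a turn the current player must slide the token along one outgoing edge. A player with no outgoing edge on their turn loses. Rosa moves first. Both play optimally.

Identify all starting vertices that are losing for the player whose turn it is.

A, E

Use the standard recursion: the mover loses at a terminal position; elsewhere, the mover wins exactly when some move hands the opponent an L position.
Every edge goes from a vertex to one that appears earlier in the order A, E, B, G, D, C, F, H, so processing vertices in that order labels each vertex after all of its successors.
A: no outgoing edge → L
E: no outgoing edge → L
B: can move to E, which is L ⇒ W
G: can move to A, which is L ⇒ W
D: can move to A, which is L ⇒ W
C: can move to E, which is L ⇒ W
F: can move to A, which is L ⇒ W
H: can move to E, which is L ⇒ W
The losing starting vertices are exactly the entries labelled L in this table (2 of them).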